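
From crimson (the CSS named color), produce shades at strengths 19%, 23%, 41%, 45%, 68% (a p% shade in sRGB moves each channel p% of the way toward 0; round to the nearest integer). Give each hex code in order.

CSS crimson is rgb(220, 20, 60).
19%: (220 − 41.8 = 178.2→178, 20 − 3.8 = 16.2→16, 60 − 11.4 = 48.6→49) → #B21031
23%: (220 − 50.6 = 169.4→169, 20 − 4.6 = 15.4→15, 60 − 13.8 = 46.2→46) → #A90F2E
41%: (220 − 90.2 = 129.8→130, 20 − 8.2 = 11.8→12, 60 − 24.6 = 35.4→35) → #820C23
45%: (220 − 99 = 121→121, 20 − 9 = 11→11, 60 − 27 = 33→33) → #790B21
68%: (220 − 149.6 = 70.4→70, 20 − 13.6 = 6.4→6, 60 − 40.8 = 19.2→19) → #460613

#B21031, #A90F2E, #820C23, #790B21, #460613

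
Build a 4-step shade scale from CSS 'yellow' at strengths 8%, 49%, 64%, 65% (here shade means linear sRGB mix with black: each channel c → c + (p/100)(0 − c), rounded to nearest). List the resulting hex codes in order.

#ebeb00, #828200, #5c5c00, #595900

CSS yellow is rgb(255, 255, 0).
8%: (255 − 20.4 = 234.6→235, 255 − 20.4 = 234.6→235, 0→0) → #ebeb00
49%: (255 − 124.95 = 130.05→130, 255 − 124.95 = 130.05→130, 0→0) → #828200
64%: (255 − 163.2 = 91.8→92, 255 − 163.2 = 91.8→92, 0→0) → #5c5c00
65%: (255 − 165.75 = 89.25→89, 255 − 165.75 = 89.25→89, 0→0) → #595900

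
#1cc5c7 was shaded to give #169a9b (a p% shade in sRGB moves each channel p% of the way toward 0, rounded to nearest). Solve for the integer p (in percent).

#1cc5c7 is rgb(28, 197, 199); #169a9b is rgb(22, 154, 155).
On the B channel (widest range): 155 ≈ 199 + (p/100)(0 − 199), so p ≈ 100×(155 − 199)/(0 − 199) = -4400/-199 = 22.11.
p = 22 reproduces all three channels after rounding.

22%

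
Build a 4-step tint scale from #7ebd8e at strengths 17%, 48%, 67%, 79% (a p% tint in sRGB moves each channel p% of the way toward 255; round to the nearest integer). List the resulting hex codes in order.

#7ebd8e is rgb(126, 189, 142).
17%: (126 + 21.93 = 147.93→148, 189 + 11.22 = 200.22→200, 142 + 19.21 = 161.21→161) → #94c8a1
48%: (126 + 61.92 = 187.92→188, 189 + 31.68 = 220.68→221, 142 + 54.24 = 196.24→196) → #bcddc4
67%: (126 + 86.43 = 212.43→212, 189 + 44.22 = 233.22→233, 142 + 75.71 = 217.71→218) → #d4e9da
79%: (126 + 101.91 = 227.91→228, 189 + 52.14 = 241.14→241, 142 + 89.27 = 231.27→231) → #e4f1e7

#94c8a1, #bcddc4, #d4e9da, #e4f1e7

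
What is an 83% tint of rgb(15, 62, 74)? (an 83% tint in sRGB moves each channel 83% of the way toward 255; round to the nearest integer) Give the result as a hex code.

#d6dee0

An 83% tint moves each channel 83% toward 255:
  R: 15 + 199.2 = 214.2 → 214
  G: 62 + 160.19 = 222.19 → 222
  B: 74 + 150.23 = 224.23 → 224
rgb(214, 222, 224) = #d6dee0.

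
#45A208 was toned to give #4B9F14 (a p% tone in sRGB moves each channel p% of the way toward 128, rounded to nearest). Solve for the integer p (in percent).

10%

#45A208 is rgb(69, 162, 8); #4B9F14 is rgb(75, 159, 20).
On the B channel (widest range): 20 ≈ 8 + (p/100)(128 − 8), so p ≈ 100×(20 − 8)/(128 − 8) = 1200/120 = 10.00.
p = 10 reproduces all three channels after rounding.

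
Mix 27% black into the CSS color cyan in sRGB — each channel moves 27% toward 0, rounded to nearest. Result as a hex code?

CSS cyan is rgb(0, 255, 255).
Lerp each channel 27% toward 0:
  R: 0 + 0 = 0 → 0
  G: 255 + 0.27×(0−255) = 255 − 68.85 = 186.15 → 186
  B: 255 + 0.27×(0−255) = 255 − 68.85 = 186.15 → 186
rgb(0, 186, 186) = #00baba.

#00baba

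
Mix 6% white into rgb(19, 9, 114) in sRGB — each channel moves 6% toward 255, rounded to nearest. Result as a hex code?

#21187a

A 6% tint moves each channel 6% toward 255:
  R: 19 + 0.06×(255−19) = 19 + 14.16 = 33.16 → 33
  G: 9 + 14.76 = 23.76 → 24
  B: 114 + 0.06×(255−114) = 114 + 8.46 = 122.46 → 122
rgb(33, 24, 122) = #21187a.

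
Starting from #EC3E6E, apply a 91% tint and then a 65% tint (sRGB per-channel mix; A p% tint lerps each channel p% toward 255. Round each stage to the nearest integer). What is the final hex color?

#FEF9FA

#EC3E6E is rgb(236, 62, 110).
Per channel, c → c + 0.91(255 − c):
  R: 236 + 0.91×(255−236) = 236 + 17.29 = 253.29 → 253
  G: 62 + 0.91×(255−62) = 62 + 175.63 = 237.63 → 238
  B: 110 + 0.91×(255−110) = 110 + 131.95 = 241.95 → 242
After the tint: rgb(253, 238, 242) = #FDEEF2.
A 65% tint moves each channel 65% toward 255:
  R: 253 + 1.3 = 254.3 → 254
  G: 238 + 0.65×(255−238) = 238 + 11.05 = 249.05 → 249
  B: 242 + 0.65×(255−242) = 242 + 8.45 = 250.45 → 250
rgb(254, 249, 250) = #FEF9FA.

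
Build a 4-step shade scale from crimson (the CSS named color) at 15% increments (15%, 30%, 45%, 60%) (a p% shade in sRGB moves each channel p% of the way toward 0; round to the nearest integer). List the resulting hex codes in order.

CSS crimson is rgb(220, 20, 60).
15%: (220 − 33 = 187→187, 20 − 3 = 17→17, 60 − 9 = 51→51) → #BB1133
30%: (220 − 66 = 154→154, 20 − 6 = 14→14, 60 − 18 = 42→42) → #9A0E2A
45%: (220 − 99 = 121→121, 20 − 9 = 11→11, 60 − 27 = 33→33) → #790B21
60%: (220 − 132 = 88→88, 20 − 12 = 8→8, 60 − 36 = 24→24) → #580818

#BB1133, #9A0E2A, #790B21, #580818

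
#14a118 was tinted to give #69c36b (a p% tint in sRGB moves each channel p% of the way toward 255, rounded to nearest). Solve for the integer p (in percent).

36%

#14a118 is rgb(20, 161, 24); #69c36b is rgb(105, 195, 107).
On the R channel (widest range): 105 ≈ 20 + (p/100)(255 − 20), so p ≈ 100×(105 − 20)/(255 − 20) = 8500/235 = 36.17.
p = 36 reproduces all three channels after rounding.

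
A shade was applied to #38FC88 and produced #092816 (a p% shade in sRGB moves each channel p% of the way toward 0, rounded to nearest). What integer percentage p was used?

#38FC88 is rgb(56, 252, 136); #092816 is rgb(9, 40, 22).
On the G channel (widest range): 40 ≈ 252 + (p/100)(0 − 252), so p ≈ 100×(40 − 252)/(0 − 252) = -21200/-252 = 84.13.
p = 84 reproduces all three channels after rounding.

84%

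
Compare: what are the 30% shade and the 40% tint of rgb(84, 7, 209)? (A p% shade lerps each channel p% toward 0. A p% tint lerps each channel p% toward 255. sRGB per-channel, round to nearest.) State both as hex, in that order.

#3b0592, #986ae3

30% shade:
  R: 84 + 0.3×(0−84) = 84 − 25.2 = 58.8 → 59
  G: 7 + 0.3×(0−7) = 7 − 2.1 = 4.9 → 5
  B: 209 + 0.3×(0−209) = 209 − 62.7 = 146.3 → 146
  → #3b0592
40% tint:
  R: 84 + 0.4×(255−84) = 84 + 68.4 = 152.4 → 152
  G: 7 + 99.2 = 106.2 → 106
  B: 209 + 18.4 = 227.4 → 227
  → #986ae3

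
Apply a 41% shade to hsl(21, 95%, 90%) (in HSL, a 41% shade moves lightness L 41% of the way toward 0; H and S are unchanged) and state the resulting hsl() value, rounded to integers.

L moves 41% from 90 toward 0: 90 − 36.9 = 53.1 → 53.
H and S are unchanged.

hsl(21, 95%, 53%)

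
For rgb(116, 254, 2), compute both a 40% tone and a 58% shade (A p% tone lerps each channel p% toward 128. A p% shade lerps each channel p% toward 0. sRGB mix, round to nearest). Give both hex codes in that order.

#79cc34, #316b01

40% tone:
  R: 116 + 0.4×(128−116) = 116 + 4.8 = 120.8 → 121
  G: 254 + 0.4×(128−254) = 254 − 50.4 = 203.6 → 204
  B: 2 + 50.4 = 52.4 → 52
  → #79cc34
58% shade:
  R: 116 + 0.58×(0−116) = 116 − 67.28 = 48.72 → 49
  G: 254 + 0.58×(0−254) = 254 − 147.32 = 106.68 → 107
  B: 2 + 0.58×(0−2) = 2 − 1.16 = 0.84 → 1
  → #316b01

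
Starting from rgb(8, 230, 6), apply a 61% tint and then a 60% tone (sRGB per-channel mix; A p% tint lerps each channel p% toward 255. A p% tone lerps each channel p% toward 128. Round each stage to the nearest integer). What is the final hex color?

A 61% tint moves each channel 61% toward 255:
  R: 8 + 0.61×(255−8) = 8 + 150.67 = 158.67 → 159
  G: 230 + 15.25 = 245.25 → 245
  B: 6 + 151.89 = 157.89 → 158
After the tint: rgb(159, 245, 158) = #9FF59E.
Per channel, c → c + 0.6(128 − c):
  R: 159 − 18.6 = 140.4 → 140
  G: 245 − 70.2 = 174.8 → 175
  B: 158 + 0.6×(128−158) = 158 − 18 = 140 → 140
rgb(140, 175, 140) = #8CAF8C.

#8CAF8C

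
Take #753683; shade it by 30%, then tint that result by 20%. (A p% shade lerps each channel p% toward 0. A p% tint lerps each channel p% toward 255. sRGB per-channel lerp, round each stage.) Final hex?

#75517d

#753683 is rgb(117, 54, 131).
A 30% shade moves each channel 30% toward 0:
  R: 117 − 35.1 = 81.9 → 82
  G: 54 − 16.2 = 37.8 → 38
  B: 131 − 39.3 = 91.7 → 92
After the shade: rgb(82, 38, 92) = #52265c.
A 20% tint moves each channel 20% toward 255:
  R: 82 + 0.2×(255−82) = 82 + 34.6 = 116.6 → 117
  G: 38 + 0.2×(255−38) = 38 + 43.4 = 81.4 → 81
  B: 92 + 0.2×(255−92) = 92 + 32.6 = 124.6 → 125
rgb(117, 81, 125) = #75517d.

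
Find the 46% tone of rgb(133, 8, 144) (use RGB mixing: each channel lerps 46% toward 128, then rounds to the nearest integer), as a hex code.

A 46% tone moves each channel 46% toward 128:
  R: 133 − 2.3 = 130.7 → 131
  G: 8 + 55.2 = 63.2 → 63
  B: 144 + 0.46×(128−144) = 144 − 7.36 = 136.64 → 137
rgb(131, 63, 137) = #833F89.

#833F89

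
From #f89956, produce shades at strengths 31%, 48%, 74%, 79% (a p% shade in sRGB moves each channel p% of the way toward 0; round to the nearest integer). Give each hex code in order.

#ab6a3b, #81502d, #402816, #342012

#f89956 is rgb(248, 153, 86).
31%: (248 − 76.88 = 171.12→171, 153 − 47.43 = 105.57→106, 86 − 26.66 = 59.34→59) → #ab6a3b
48%: (248 − 119.04 = 128.96→129, 153 − 73.44 = 79.56→80, 86 − 41.28 = 44.72→45) → #81502d
74%: (248 − 183.52 = 64.48→64, 153 − 113.22 = 39.78→40, 86 − 63.64 = 22.36→22) → #402816
79%: (248 − 195.92 = 52.08→52, 153 − 120.87 = 32.13→32, 86 − 67.94 = 18.06→18) → #342012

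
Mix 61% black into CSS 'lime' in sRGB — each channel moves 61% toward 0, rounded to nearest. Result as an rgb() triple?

rgb(0, 99, 0)

CSS lime is rgb(0, 255, 0).
Per channel, c → c + 0.61(0 − c):
  R: 0 + 0.61×(0−0) = 0 + 0 = 0 → 0
  G: 255 − 155.55 = 99.45 → 99
  B: 0 + 0.61×(0−0) = 0 + 0 = 0 → 0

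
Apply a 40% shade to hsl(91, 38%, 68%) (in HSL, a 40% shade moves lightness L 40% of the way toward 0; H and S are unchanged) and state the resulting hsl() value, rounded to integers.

hsl(91, 38%, 41%)

L moves 40% from 68 toward 0: 68 − 27.2 = 40.8 → 41.
H and S are unchanged.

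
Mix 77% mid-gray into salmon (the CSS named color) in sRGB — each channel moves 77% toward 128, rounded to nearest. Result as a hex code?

#9c807d

CSS salmon is rgb(250, 128, 114).
A 77% tone moves each channel 77% toward 128:
  R: 250 + 0.77×(128−250) = 250 − 93.94 = 156.06 → 156
  G: 128 + 0.77×(128−128) = 128 + 0 = 128 → 128
  B: 114 + 0.77×(128−114) = 114 + 10.78 = 124.78 → 125
rgb(156, 128, 125) = #9c807d.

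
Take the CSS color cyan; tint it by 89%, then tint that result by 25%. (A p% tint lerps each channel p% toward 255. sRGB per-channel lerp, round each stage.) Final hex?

CSS cyan is rgb(0, 255, 255).
Lerp each channel 89% toward 255:
  R: 0 + 0.89×(255−0) = 0 + 226.95 = 226.95 → 227
  G: 255 + 0 = 255 → 255
  B: 255 + 0.89×(255−255) = 255 + 0 = 255 → 255
After the tint: rgb(227, 255, 255) = #e3ffff.
A 25% tint moves each channel 25% toward 255:
  R: 227 + 0.25×(255−227) = 227 + 7 = 234 → 234
  G: 255 + 0.25×(255−255) = 255 + 0 = 255 → 255
  B: 255 + 0 = 255 → 255
rgb(234, 255, 255) = #eaffff.

#eaffff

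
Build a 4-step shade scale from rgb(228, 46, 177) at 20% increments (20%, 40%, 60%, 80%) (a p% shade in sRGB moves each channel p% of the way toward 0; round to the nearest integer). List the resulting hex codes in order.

20%: (228 − 45.6 = 182.4→182, 46 − 9.2 = 36.8→37, 177 − 35.4 = 141.6→142) → #B6258E
40%: (228 − 91.2 = 136.8→137, 46 − 18.4 = 27.6→28, 177 − 70.8 = 106.2→106) → #891C6A
60%: (228 − 136.8 = 91.2→91, 46 − 27.6 = 18.4→18, 177 − 106.2 = 70.8→71) → #5B1247
80%: (228 − 182.4 = 45.6→46, 46 − 36.8 = 9.2→9, 177 − 141.6 = 35.4→35) → #2E0923

#B6258E, #891C6A, #5B1247, #2E0923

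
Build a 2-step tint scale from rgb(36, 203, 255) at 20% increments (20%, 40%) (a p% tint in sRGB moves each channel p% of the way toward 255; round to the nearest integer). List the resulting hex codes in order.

20%: (36 + 43.8 = 79.8→80, 203 + 10.4 = 213.4→213, 255→255) → #50D5FF
40%: (36 + 87.6 = 123.6→124, 203 + 20.8 = 223.8→224, 255→255) → #7CE0FF

#50D5FF, #7CE0FF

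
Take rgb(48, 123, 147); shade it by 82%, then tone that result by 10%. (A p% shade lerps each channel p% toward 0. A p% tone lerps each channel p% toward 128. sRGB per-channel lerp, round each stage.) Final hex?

#152124

An 82% shade moves each channel 82% toward 0:
  R: 48 − 39.36 = 8.64 → 9
  G: 123 − 100.86 = 22.14 → 22
  B: 147 − 120.54 = 26.46 → 26
After the shade: rgb(9, 22, 26) = #09161a.
A 10% tone moves each channel 10% toward 128:
  R: 9 + 0.1×(128−9) = 9 + 11.9 = 20.9 → 21
  G: 22 + 0.1×(128−22) = 22 + 10.6 = 32.6 → 33
  B: 26 + 10.2 = 36.2 → 36
rgb(21, 33, 36) = #152124.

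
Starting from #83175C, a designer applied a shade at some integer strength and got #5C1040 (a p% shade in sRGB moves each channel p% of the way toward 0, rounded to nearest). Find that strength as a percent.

#83175C is rgb(131, 23, 92); #5C1040 is rgb(92, 16, 64).
On the R channel (widest range): 92 ≈ 131 + (p/100)(0 − 131), so p ≈ 100×(92 − 131)/(0 − 131) = -3900/-131 = 29.77.
p = 30 reproduces all three channels after rounding.

30%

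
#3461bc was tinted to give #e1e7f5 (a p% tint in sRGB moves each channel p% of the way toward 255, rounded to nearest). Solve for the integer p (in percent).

85%

#3461bc is rgb(52, 97, 188); #e1e7f5 is rgb(225, 231, 245).
On the R channel (widest range): 225 ≈ 52 + (p/100)(255 − 52), so p ≈ 100×(225 − 52)/(255 − 52) = 17300/203 = 85.22.
p = 85 reproduces all three channels after rounding.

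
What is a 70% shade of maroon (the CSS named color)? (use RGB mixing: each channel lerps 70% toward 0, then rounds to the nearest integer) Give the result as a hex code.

CSS maroon is rgb(128, 0, 0).
A 70% shade moves each channel 70% toward 0:
  R: 128 + 0.7×(0−128) = 128 − 89.6 = 38.4 → 38
  G: 0 + 0.7×(0−0) = 0 + 0 = 0 → 0
  B: 0 + 0.7×(0−0) = 0 + 0 = 0 → 0
rgb(38, 0, 0) = #260000.

#260000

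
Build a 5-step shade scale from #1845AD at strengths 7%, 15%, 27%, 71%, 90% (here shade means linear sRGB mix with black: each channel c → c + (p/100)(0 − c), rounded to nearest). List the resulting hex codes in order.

#1640A1, #143B93, #12327E, #071432, #020711

#1845AD is rgb(24, 69, 173).
7%: (24 − 1.68 = 22.32→22, 69 − 4.83 = 64.17→64, 173 − 12.11 = 160.89→161) → #1640A1
15%: (24 − 3.6 = 20.4→20, 69 − 10.35 = 58.65→59, 173 − 25.95 = 147.05→147) → #143B93
27%: (24 − 6.48 = 17.52→18, 69 − 18.63 = 50.37→50, 173 − 46.71 = 126.29→126) → #12327E
71%: (24 − 17.04 = 6.96→7, 69 − 48.99 = 20.01→20, 173 − 122.83 = 50.17→50) → #071432
90%: (24 − 21.6 = 2.4→2, 69 − 62.1 = 6.9→7, 173 − 155.7 = 17.3→17) → #020711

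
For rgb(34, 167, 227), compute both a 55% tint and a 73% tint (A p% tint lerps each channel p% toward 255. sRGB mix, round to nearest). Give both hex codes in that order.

#9CD7F2, #C3E7F7

55% tint:
  R: 34 + 121.55 = 155.55 → 156
  G: 167 + 48.4 = 215.4 → 215
  B: 227 + 15.4 = 242.4 → 242
  → #9CD7F2
73% tint:
  R: 34 + 0.73×(255−34) = 34 + 161.33 = 195.33 → 195
  G: 167 + 0.73×(255−167) = 167 + 64.24 = 231.24 → 231
  B: 227 + 0.73×(255−227) = 227 + 20.44 = 247.44 → 247
  → #C3E7F7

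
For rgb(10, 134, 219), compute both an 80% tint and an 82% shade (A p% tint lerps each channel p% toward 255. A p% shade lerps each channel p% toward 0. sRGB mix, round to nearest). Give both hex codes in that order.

#cee7f8, #021827

80% tint:
  R: 10 + 196 = 206 → 206
  G: 134 + 96.8 = 230.8 → 231
  B: 219 + 0.8×(255−219) = 219 + 28.8 = 247.8 → 248
  → #cee7f8
82% shade:
  R: 10 + 0.82×(0−10) = 10 − 8.2 = 1.8 → 2
  G: 134 + 0.82×(0−134) = 134 − 109.88 = 24.12 → 24
  B: 219 − 179.58 = 39.42 → 39
  → #021827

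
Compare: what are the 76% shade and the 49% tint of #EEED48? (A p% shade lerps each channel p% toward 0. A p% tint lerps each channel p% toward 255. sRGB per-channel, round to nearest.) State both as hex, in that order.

#393911, #F6F6A2

#EEED48 is rgb(238, 237, 72).
76% shade:
  R: 238 − 180.88 = 57.12 → 57
  G: 237 + 0.76×(0−237) = 237 − 180.12 = 56.88 → 57
  B: 72 + 0.76×(0−72) = 72 − 54.72 = 17.28 → 17
  → #393911
49% tint:
  R: 238 + 0.49×(255−238) = 238 + 8.33 = 246.33 → 246
  G: 237 + 0.49×(255−237) = 237 + 8.82 = 245.82 → 246
  B: 72 + 89.67 = 161.67 → 162
  → #F6F6A2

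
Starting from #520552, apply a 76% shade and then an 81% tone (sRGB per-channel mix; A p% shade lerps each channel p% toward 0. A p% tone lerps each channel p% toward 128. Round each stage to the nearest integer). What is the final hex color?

#520552 is rgb(82, 5, 82).
Lerp each channel 76% toward 0:
  R: 82 + 0.76×(0−82) = 82 − 62.32 = 19.68 → 20
  G: 5 + 0.76×(0−5) = 5 − 3.8 = 1.2 → 1
  B: 82 + 0.76×(0−82) = 82 − 62.32 = 19.68 → 20
After the shade: rgb(20, 1, 20) = #140114.
An 81% tone moves each channel 81% toward 128:
  R: 20 + 0.81×(128−20) = 20 + 87.48 = 107.48 → 107
  G: 1 + 0.81×(128−1) = 1 + 102.87 = 103.87 → 104
  B: 20 + 0.81×(128−20) = 20 + 87.48 = 107.48 → 107
rgb(107, 104, 107) = #6B686B.

#6B686B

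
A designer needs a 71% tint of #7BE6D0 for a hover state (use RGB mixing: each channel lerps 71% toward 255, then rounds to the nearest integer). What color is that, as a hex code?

#D9F8F1

#7BE6D0 is rgb(123, 230, 208).
A 71% tint moves each channel 71% toward 255:
  R: 123 + 0.71×(255−123) = 123 + 93.72 = 216.72 → 217
  G: 230 + 17.75 = 247.75 → 248
  B: 208 + 33.37 = 241.37 → 241
rgb(217, 248, 241) = #D9F8F1.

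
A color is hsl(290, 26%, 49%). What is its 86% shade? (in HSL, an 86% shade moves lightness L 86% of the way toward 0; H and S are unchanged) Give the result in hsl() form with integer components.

hsl(290, 26%, 7%)

L moves 86% from 49 toward 0: 49 − 42.14 = 6.86 → 7.
H and S are unchanged.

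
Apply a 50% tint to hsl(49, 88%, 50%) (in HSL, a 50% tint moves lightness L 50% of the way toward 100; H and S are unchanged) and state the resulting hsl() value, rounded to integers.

hsl(49, 88%, 75%)

L moves 50% from 50 toward 100: 50 + 25 = 75 → 75.
H and S are unchanged.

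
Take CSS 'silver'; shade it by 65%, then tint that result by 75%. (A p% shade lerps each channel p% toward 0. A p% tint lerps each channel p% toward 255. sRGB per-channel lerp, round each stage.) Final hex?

#D0D0D0

CSS silver is rgb(192, 192, 192).
Lerp each channel 65% toward 0:
  R: 192 − 124.8 = 67.2 → 67
  G: 192 − 124.8 = 67.2 → 67
  B: 192 − 124.8 = 67.2 → 67
After the shade: rgb(67, 67, 67) = #434343.
Lerp each channel 75% toward 255:
  R: 67 + 0.75×(255−67) = 67 + 141 = 208 → 208
  G: 67 + 141 = 208 → 208
  B: 67 + 141 = 208 → 208
rgb(208, 208, 208) = #D0D0D0.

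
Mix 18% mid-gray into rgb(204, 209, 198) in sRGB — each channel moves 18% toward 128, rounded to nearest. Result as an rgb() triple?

rgb(190, 194, 185)

An 18% tone moves each channel 18% toward 128:
  R: 204 + 0.18×(128−204) = 204 − 13.68 = 190.32 → 190
  G: 209 + 0.18×(128−209) = 209 − 14.58 = 194.42 → 194
  B: 198 − 12.6 = 185.4 → 185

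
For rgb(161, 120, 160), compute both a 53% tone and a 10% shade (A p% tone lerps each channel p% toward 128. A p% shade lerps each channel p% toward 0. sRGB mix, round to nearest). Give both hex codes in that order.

#907c8f, #916c90

53% tone:
  R: 161 + 0.53×(128−161) = 161 − 17.49 = 143.51 → 144
  G: 120 + 0.53×(128−120) = 120 + 4.24 = 124.24 → 124
  B: 160 − 16.96 = 143.04 → 143
  → #907c8f
10% shade:
  R: 161 − 16.1 = 144.9 → 145
  G: 120 + 0.1×(0−120) = 120 − 12 = 108 → 108
  B: 160 − 16 = 144 → 144
  → #916c90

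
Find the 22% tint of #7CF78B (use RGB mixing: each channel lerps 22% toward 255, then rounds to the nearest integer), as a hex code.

#99F9A5

#7CF78B is rgb(124, 247, 139).
Lerp each channel 22% toward 255:
  R: 124 + 0.22×(255−124) = 124 + 28.82 = 152.82 → 153
  G: 247 + 1.76 = 248.76 → 249
  B: 139 + 0.22×(255−139) = 139 + 25.52 = 164.52 → 165
rgb(153, 249, 165) = #99F9A5.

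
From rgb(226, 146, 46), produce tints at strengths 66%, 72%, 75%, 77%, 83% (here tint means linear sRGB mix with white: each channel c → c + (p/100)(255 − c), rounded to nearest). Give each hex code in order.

#F5DAB8, #F7E0C4, #F8E4CB, #F8E6CF, #FAECDB

66%: (226 + 19.14 = 245.14→245, 146 + 71.94 = 217.94→218, 46 + 137.94 = 183.94→184) → #F5DAB8
72%: (226 + 20.88 = 246.88→247, 146 + 78.48 = 224.48→224, 46 + 150.48 = 196.48→196) → #F7E0C4
75%: (226 + 21.75 = 247.75→248, 146 + 81.75 = 227.75→228, 46 + 156.75 = 202.75→203) → #F8E4CB
77%: (226 + 22.33 = 248.33→248, 146 + 83.93 = 229.93→230, 46 + 160.93 = 206.93→207) → #F8E6CF
83%: (226 + 24.07 = 250.07→250, 146 + 90.47 = 236.47→236, 46 + 173.47 = 219.47→219) → #FAECDB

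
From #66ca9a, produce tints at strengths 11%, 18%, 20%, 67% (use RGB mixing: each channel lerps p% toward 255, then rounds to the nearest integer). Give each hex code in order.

#77d0a5, #82d4ac, #85d5ae, #cdeede

#66ca9a is rgb(102, 202, 154).
11%: (102 + 16.83 = 118.83→119, 202 + 5.83 = 207.83→208, 154 + 11.11 = 165.11→165) → #77d0a5
18%: (102 + 27.54 = 129.54→130, 202 + 9.54 = 211.54→212, 154 + 18.18 = 172.18→172) → #82d4ac
20%: (102 + 30.6 = 132.6→133, 202 + 10.6 = 212.6→213, 154 + 20.2 = 174.2→174) → #85d5ae
67%: (102 + 102.51 = 204.51→205, 202 + 35.51 = 237.51→238, 154 + 67.67 = 221.67→222) → #cdeede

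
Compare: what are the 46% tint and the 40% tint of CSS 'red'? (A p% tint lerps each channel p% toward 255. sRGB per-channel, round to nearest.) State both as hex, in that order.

CSS red is rgb(255, 0, 0).
46% tint:
  R: 255 + 0.46×(255−255) = 255 + 0 = 255 → 255
  G: 0 + 0.46×(255−0) = 0 + 117.3 = 117.3 → 117
  B: 0 + 117.3 = 117.3 → 117
  → #FF7575
40% tint:
  R: 255 + 0.4×(255−255) = 255 + 0 = 255 → 255
  G: 0 + 102 = 102 → 102
  B: 0 + 0.4×(255−0) = 0 + 102 = 102 → 102
  → #FF6666

#FF7575, #FF6666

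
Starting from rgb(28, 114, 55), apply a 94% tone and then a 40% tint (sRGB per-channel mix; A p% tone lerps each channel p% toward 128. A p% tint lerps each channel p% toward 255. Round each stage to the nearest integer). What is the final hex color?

Lerp each channel 94% toward 128:
  R: 28 + 0.94×(128−28) = 28 + 94 = 122 → 122
  G: 114 + 13.16 = 127.16 → 127
  B: 55 + 0.94×(128−55) = 55 + 68.62 = 123.62 → 124
After the tone: rgb(122, 127, 124) = #7A7F7C.
Per channel, c → c + 0.4(255 − c):
  R: 122 + 53.2 = 175.2 → 175
  G: 127 + 0.4×(255−127) = 127 + 51.2 = 178.2 → 178
  B: 124 + 52.4 = 176.4 → 176
rgb(175, 178, 176) = #AFB2B0.

#AFB2B0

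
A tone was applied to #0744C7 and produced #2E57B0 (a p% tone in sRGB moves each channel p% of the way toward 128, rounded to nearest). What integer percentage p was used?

#0744C7 is rgb(7, 68, 199); #2E57B0 is rgb(46, 87, 176).
On the R channel (widest range): 46 ≈ 7 + (p/100)(128 − 7), so p ≈ 100×(46 − 7)/(128 − 7) = 3900/121 = 32.23.
p = 32 reproduces all three channels after rounding.

32%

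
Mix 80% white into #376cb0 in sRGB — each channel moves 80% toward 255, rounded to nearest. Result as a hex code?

#376cb0 is rgb(55, 108, 176).
Lerp each channel 80% toward 255:
  R: 55 + 160 = 215 → 215
  G: 108 + 0.8×(255−108) = 108 + 117.6 = 225.6 → 226
  B: 176 + 0.8×(255−176) = 176 + 63.2 = 239.2 → 239
rgb(215, 226, 239) = #d7e2ef.

#d7e2ef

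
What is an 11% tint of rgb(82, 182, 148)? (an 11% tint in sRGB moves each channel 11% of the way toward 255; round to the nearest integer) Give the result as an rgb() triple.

Lerp each channel 11% toward 255:
  R: 82 + 0.11×(255−82) = 82 + 19.03 = 101.03 → 101
  G: 182 + 8.03 = 190.03 → 190
  B: 148 + 11.77 = 159.77 → 160

rgb(101, 190, 160)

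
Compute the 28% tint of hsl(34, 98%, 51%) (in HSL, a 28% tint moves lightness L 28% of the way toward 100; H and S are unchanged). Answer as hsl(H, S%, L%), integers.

hsl(34, 98%, 65%)

L moves 28% from 51 toward 100: 51 + 13.72 = 64.72 → 65.
H and S are unchanged.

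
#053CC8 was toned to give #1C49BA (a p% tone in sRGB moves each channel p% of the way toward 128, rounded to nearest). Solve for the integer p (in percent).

#053CC8 is rgb(5, 60, 200); #1C49BA is rgb(28, 73, 186).
On the R channel (widest range): 28 ≈ 5 + (p/100)(128 − 5), so p ≈ 100×(28 − 5)/(128 − 5) = 2300/123 = 18.70.
p = 19 reproduces all three channels after rounding.

19%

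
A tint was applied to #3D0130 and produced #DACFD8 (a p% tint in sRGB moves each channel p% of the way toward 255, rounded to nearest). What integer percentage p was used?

81%

#3D0130 is rgb(61, 1, 48); #DACFD8 is rgb(218, 207, 216).
On the G channel (widest range): 207 ≈ 1 + (p/100)(255 − 1), so p ≈ 100×(207 − 1)/(255 − 1) = 20600/254 = 81.10.
p = 81 reproduces all three channels after rounding.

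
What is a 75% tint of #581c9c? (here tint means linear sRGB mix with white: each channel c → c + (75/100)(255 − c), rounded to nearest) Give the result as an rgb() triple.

rgb(213, 198, 230)

#581c9c is rgb(88, 28, 156).
Per channel, c → c + 0.75(255 − c):
  R: 88 + 125.25 = 213.25 → 213
  G: 28 + 0.75×(255−28) = 28 + 170.25 = 198.25 → 198
  B: 156 + 74.25 = 230.25 → 230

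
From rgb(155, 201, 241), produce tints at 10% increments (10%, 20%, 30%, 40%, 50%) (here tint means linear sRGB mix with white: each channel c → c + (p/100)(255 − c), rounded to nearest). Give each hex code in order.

#A5CEF2, #AFD4F4, #B9D9F5, #C3DFF7, #CDE4F8

10%: (155 + 10 = 165→165, 201 + 5.4 = 206.4→206, 241 + 1.4 = 242.4→242) → #A5CEF2
20%: (155 + 20 = 175→175, 201 + 10.8 = 211.8→212, 241 + 2.8 = 243.8→244) → #AFD4F4
30%: (155 + 30 = 185→185, 201 + 16.2 = 217.2→217, 241 + 4.2 = 245.2→245) → #B9D9F5
40%: (155 + 40 = 195→195, 201 + 21.6 = 222.6→223, 241 + 5.6 = 246.6→247) → #C3DFF7
50%: (155 + 50 = 205→205, 201 + 27 = 228→228, 241 + 7 = 248→248) → #CDE4F8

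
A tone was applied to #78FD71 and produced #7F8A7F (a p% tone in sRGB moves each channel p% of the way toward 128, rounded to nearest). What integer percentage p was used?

92%

#78FD71 is rgb(120, 253, 113); #7F8A7F is rgb(127, 138, 127).
On the G channel (widest range): 138 ≈ 253 + (p/100)(128 − 253), so p ≈ 100×(138 − 253)/(128 − 253) = -11500/-125 = 92.00.
p = 92 reproduces all three channels after rounding.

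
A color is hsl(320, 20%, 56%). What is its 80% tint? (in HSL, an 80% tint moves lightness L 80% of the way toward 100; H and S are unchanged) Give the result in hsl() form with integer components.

hsl(320, 20%, 91%)

L moves 80% from 56 toward 100: 56 + 35.2 = 91.2 → 91.
H and S are unchanged.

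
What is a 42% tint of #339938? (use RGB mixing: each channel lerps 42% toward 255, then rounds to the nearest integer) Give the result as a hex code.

#89C48C

#339938 is rgb(51, 153, 56).
Lerp each channel 42% toward 255:
  R: 51 + 85.68 = 136.68 → 137
  G: 153 + 42.84 = 195.84 → 196
  B: 56 + 0.42×(255−56) = 56 + 83.58 = 139.58 → 140
rgb(137, 196, 140) = #89C48C.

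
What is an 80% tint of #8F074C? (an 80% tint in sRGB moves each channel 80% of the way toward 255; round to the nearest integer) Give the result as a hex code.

#8F074C is rgb(143, 7, 76).
Lerp each channel 80% toward 255:
  R: 143 + 0.8×(255−143) = 143 + 89.6 = 232.6 → 233
  G: 7 + 0.8×(255−7) = 7 + 198.4 = 205.4 → 205
  B: 76 + 0.8×(255−76) = 76 + 143.2 = 219.2 → 219
rgb(233, 205, 219) = #E9CDDB.

#E9CDDB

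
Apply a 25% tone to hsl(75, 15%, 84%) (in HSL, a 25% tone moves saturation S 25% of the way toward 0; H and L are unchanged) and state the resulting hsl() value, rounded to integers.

S moves 25% from 15 toward 0: 15 − 3.75 = 11.25 → 11.
H and L are unchanged.

hsl(75, 11%, 84%)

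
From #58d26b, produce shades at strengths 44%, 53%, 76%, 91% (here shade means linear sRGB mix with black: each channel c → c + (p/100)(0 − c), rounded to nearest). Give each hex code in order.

#31763c, #296332, #15321a, #08130a

#58d26b is rgb(88, 210, 107).
44%: (88 − 38.72 = 49.28→49, 210 − 92.4 = 117.6→118, 107 − 47.08 = 59.92→60) → #31763c
53%: (88 − 46.64 = 41.36→41, 210 − 111.3 = 98.7→99, 107 − 56.71 = 50.29→50) → #296332
76%: (88 − 66.88 = 21.12→21, 210 − 159.6 = 50.4→50, 107 − 81.32 = 25.68→26) → #15321a
91%: (88 − 80.08 = 7.92→8, 210 − 191.1 = 18.9→19, 107 − 97.37 = 9.63→10) → #08130a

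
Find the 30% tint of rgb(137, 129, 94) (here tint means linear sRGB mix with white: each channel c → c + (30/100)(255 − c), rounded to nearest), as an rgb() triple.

rgb(172, 167, 142)

Per channel, c → c + 0.3(255 − c):
  R: 137 + 35.4 = 172.4 → 172
  G: 129 + 37.8 = 166.8 → 167
  B: 94 + 0.3×(255−94) = 94 + 48.3 = 142.3 → 142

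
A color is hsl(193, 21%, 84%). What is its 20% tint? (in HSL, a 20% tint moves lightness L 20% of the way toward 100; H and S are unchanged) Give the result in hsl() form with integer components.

L moves 20% from 84 toward 100: 84 + 3.2 = 87.2 → 87.
H and S are unchanged.

hsl(193, 21%, 87%)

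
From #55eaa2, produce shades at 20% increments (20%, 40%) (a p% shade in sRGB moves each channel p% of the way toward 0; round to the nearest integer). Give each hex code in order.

#55eaa2 is rgb(85, 234, 162).
20%: (85 − 17 = 68→68, 234 − 46.8 = 187.2→187, 162 − 32.4 = 129.6→130) → #44bb82
40%: (85 − 34 = 51→51, 234 − 93.6 = 140.4→140, 162 − 64.8 = 97.2→97) → #338c61

#44bb82, #338c61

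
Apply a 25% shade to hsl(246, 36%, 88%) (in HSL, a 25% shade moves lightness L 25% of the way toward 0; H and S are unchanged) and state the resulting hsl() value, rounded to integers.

L moves 25% from 88 toward 0: 88 − 22 = 66 → 66.
H and S are unchanged.

hsl(246, 36%, 66%)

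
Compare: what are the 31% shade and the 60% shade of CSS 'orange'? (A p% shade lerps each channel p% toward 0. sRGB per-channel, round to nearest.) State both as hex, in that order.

CSS orange is rgb(255, 165, 0).
31% shade:
  R: 255 − 79.05 = 175.95 → 176
  G: 165 + 0.31×(0−165) = 165 − 51.15 = 113.85 → 114
  B: 0 + 0 = 0 → 0
  → #b07200
60% shade:
  R: 255 + 0.6×(0−255) = 255 − 153 = 102 → 102
  G: 165 + 0.6×(0−165) = 165 − 99 = 66 → 66
  B: 0 + 0.6×(0−0) = 0 + 0 = 0 → 0
  → #664200

#b07200, #664200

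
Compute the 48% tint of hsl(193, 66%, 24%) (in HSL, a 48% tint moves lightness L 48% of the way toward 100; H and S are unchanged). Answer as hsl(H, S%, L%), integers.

hsl(193, 66%, 60%)

L moves 48% from 24 toward 100: 24 + 36.48 = 60.48 → 60.
H and S are unchanged.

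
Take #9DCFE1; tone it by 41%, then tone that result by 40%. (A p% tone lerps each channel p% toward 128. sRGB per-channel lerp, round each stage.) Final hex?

#9DCFE1 is rgb(157, 207, 225).
A 41% tone moves each channel 41% toward 128:
  R: 157 − 11.89 = 145.11 → 145
  G: 207 + 0.41×(128−207) = 207 − 32.39 = 174.61 → 175
  B: 225 + 0.41×(128−225) = 225 − 39.77 = 185.23 → 185
After the tone: rgb(145, 175, 185) = #91AFB9.
Per channel, c → c + 0.4(128 − c):
  R: 145 + 0.4×(128−145) = 145 − 6.8 = 138.2 → 138
  G: 175 + 0.4×(128−175) = 175 − 18.8 = 156.2 → 156
  B: 185 + 0.4×(128−185) = 185 − 22.8 = 162.2 → 162
rgb(138, 156, 162) = #8A9CA2.

#8A9CA2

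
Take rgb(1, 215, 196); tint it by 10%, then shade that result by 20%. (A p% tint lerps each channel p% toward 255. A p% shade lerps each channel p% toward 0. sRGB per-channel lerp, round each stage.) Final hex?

#15AFA2

Per channel, c → c + 0.1(255 − c):
  R: 1 + 25.4 = 26.4 → 26
  G: 215 + 0.1×(255−215) = 215 + 4 = 219 → 219
  B: 196 + 0.1×(255−196) = 196 + 5.9 = 201.9 → 202
After the tint: rgb(26, 219, 202) = #1ADBCA.
Lerp each channel 20% toward 0:
  R: 26 + 0.2×(0−26) = 26 − 5.2 = 20.8 → 21
  G: 219 − 43.8 = 175.2 → 175
  B: 202 + 0.2×(0−202) = 202 − 40.4 = 161.6 → 162
rgb(21, 175, 162) = #15AFA2.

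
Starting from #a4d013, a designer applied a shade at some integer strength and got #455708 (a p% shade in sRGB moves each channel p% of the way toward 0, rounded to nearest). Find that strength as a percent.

58%

#a4d013 is rgb(164, 208, 19); #455708 is rgb(69, 87, 8).
On the G channel (widest range): 87 ≈ 208 + (p/100)(0 − 208), so p ≈ 100×(87 − 208)/(0 − 208) = -12100/-208 = 58.17.
p = 58 reproduces all three channels after rounding.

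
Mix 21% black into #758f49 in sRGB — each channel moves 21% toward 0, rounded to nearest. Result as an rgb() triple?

#758f49 is rgb(117, 143, 73).
Per channel, c → c + 0.21(0 − c):
  R: 117 + 0.21×(0−117) = 117 − 24.57 = 92.43 → 92
  G: 143 − 30.03 = 112.97 → 113
  B: 73 + 0.21×(0−73) = 73 − 15.33 = 57.67 → 58

rgb(92, 113, 58)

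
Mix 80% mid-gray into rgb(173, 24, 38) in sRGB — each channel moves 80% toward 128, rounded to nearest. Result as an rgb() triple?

rgb(137, 107, 110)

An 80% tone moves each channel 80% toward 128:
  R: 173 + 0.8×(128−173) = 173 − 36 = 137 → 137
  G: 24 + 83.2 = 107.2 → 107
  B: 38 + 0.8×(128−38) = 38 + 72 = 110 → 110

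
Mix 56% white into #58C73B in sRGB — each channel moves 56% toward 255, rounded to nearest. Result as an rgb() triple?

#58C73B is rgb(88, 199, 59).
A 56% tint moves each channel 56% toward 255:
  R: 88 + 0.56×(255−88) = 88 + 93.52 = 181.52 → 182
  G: 199 + 0.56×(255−199) = 199 + 31.36 = 230.36 → 230
  B: 59 + 109.76 = 168.76 → 169

rgb(182, 230, 169)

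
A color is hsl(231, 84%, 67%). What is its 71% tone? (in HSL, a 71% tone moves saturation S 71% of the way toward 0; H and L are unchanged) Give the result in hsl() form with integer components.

S moves 71% from 84 toward 0: 84 − 59.64 = 24.36 → 24.
H and L are unchanged.

hsl(231, 24%, 67%)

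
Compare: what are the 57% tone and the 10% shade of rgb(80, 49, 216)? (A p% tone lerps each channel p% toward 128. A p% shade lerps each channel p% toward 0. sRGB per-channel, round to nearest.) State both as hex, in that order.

57% tone:
  R: 80 + 0.57×(128−80) = 80 + 27.36 = 107.36 → 107
  G: 49 + 45.03 = 94.03 → 94
  B: 216 − 50.16 = 165.84 → 166
  → #6B5EA6
10% shade:
  R: 80 + 0.1×(0−80) = 80 − 8 = 72 → 72
  G: 49 + 0.1×(0−49) = 49 − 4.9 = 44.1 → 44
  B: 216 − 21.6 = 194.4 → 194
  → #482CC2

#6B5EA6, #482CC2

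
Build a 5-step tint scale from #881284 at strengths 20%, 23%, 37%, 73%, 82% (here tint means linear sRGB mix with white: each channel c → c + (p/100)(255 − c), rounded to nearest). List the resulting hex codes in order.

#881284 is rgb(136, 18, 132).
20%: (136 + 23.8 = 159.8→160, 18 + 47.4 = 65.4→65, 132 + 24.6 = 156.6→157) → #A0419D
23%: (136 + 27.37 = 163.37→163, 18 + 54.51 = 72.51→73, 132 + 28.29 = 160.29→160) → #A349A0
37%: (136 + 44.03 = 180.03→180, 18 + 87.69 = 105.69→106, 132 + 45.51 = 177.51→178) → #B46AB2
73%: (136 + 86.87 = 222.87→223, 18 + 173.01 = 191.01→191, 132 + 89.79 = 221.79→222) → #DFBFDE
82%: (136 + 97.58 = 233.58→234, 18 + 194.34 = 212.34→212, 132 + 100.86 = 232.86→233) → #EAD4E9

#A0419D, #A349A0, #B46AB2, #DFBFDE, #EAD4E9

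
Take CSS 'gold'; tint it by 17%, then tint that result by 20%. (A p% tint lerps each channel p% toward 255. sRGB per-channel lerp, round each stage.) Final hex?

#FFE555

CSS gold is rgb(255, 215, 0).
Per channel, c → c + 0.17(255 − c):
  R: 255 + 0.17×(255−255) = 255 + 0 = 255 → 255
  G: 215 + 6.8 = 221.8 → 222
  B: 0 + 43.35 = 43.35 → 43
After the tint: rgb(255, 222, 43) = #FFDE2B.
Per channel, c → c + 0.2(255 − c):
  R: 255 + 0.2×(255−255) = 255 + 0 = 255 → 255
  G: 222 + 0.2×(255−222) = 222 + 6.6 = 228.6 → 229
  B: 43 + 0.2×(255−43) = 43 + 42.4 = 85.4 → 85
rgb(255, 229, 85) = #FFE555.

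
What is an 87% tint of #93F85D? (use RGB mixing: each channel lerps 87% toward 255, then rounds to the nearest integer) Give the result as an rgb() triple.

#93F85D is rgb(147, 248, 93).
An 87% tint moves each channel 87% toward 255:
  R: 147 + 93.96 = 240.96 → 241
  G: 248 + 6.09 = 254.09 → 254
  B: 93 + 140.94 = 233.94 → 234

rgb(241, 254, 234)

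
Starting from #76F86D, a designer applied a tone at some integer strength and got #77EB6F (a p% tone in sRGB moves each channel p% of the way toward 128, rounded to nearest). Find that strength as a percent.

11%

#76F86D is rgb(118, 248, 109); #77EB6F is rgb(119, 235, 111).
On the G channel (widest range): 235 ≈ 248 + (p/100)(128 − 248), so p ≈ 100×(235 − 248)/(128 − 248) = -1300/-120 = 10.83.
p = 11 reproduces all three channels after rounding.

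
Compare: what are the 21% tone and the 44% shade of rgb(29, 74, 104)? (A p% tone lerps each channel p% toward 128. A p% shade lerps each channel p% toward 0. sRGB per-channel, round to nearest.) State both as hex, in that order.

#32556d, #10293a

21% tone:
  R: 29 + 20.79 = 49.79 → 50
  G: 74 + 0.21×(128−74) = 74 + 11.34 = 85.34 → 85
  B: 104 + 5.04 = 109.04 → 109
  → #32556d
44% shade:
  R: 29 − 12.76 = 16.24 → 16
  G: 74 − 32.56 = 41.44 → 41
  B: 104 + 0.44×(0−104) = 104 − 45.76 = 58.24 → 58
  → #10293a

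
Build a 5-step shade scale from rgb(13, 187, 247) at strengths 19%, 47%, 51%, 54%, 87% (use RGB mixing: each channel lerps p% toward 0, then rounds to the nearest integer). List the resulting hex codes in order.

19%: (13 − 2.47 = 10.53→11, 187 − 35.53 = 151.47→151, 247 − 46.93 = 200.07→200) → #0b97c8
47%: (13 − 6.11 = 6.89→7, 187 − 87.89 = 99.11→99, 247 − 116.09 = 130.91→131) → #076383
51%: (13 − 6.63 = 6.37→6, 187 − 95.37 = 91.63→92, 247 − 125.97 = 121.03→121) → #065c79
54%: (13 − 7.02 = 5.98→6, 187 − 100.98 = 86.02→86, 247 − 133.38 = 113.62→114) → #065672
87%: (13 − 11.31 = 1.69→2, 187 − 162.69 = 24.31→24, 247 − 214.89 = 32.11→32) → #021820

#0b97c8, #076383, #065c79, #065672, #021820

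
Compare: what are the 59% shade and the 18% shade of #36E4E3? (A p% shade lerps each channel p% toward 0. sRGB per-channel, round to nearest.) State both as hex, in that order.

#36E4E3 is rgb(54, 228, 227).
59% shade:
  R: 54 + 0.59×(0−54) = 54 − 31.86 = 22.14 → 22
  G: 228 + 0.59×(0−228) = 228 − 134.52 = 93.48 → 93
  B: 227 + 0.59×(0−227) = 227 − 133.93 = 93.07 → 93
  → #165D5D
18% shade:
  R: 54 − 9.72 = 44.28 → 44
  G: 228 + 0.18×(0−228) = 228 − 41.04 = 186.96 → 187
  B: 227 + 0.18×(0−227) = 227 − 40.86 = 186.14 → 186
  → #2CBBBA

#165D5D, #2CBBBA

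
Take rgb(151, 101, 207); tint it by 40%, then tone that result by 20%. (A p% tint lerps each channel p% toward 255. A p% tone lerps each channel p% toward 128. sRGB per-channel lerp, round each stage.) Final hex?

#B49CCE

Lerp each channel 40% toward 255:
  R: 151 + 41.6 = 192.6 → 193
  G: 101 + 0.4×(255−101) = 101 + 61.6 = 162.6 → 163
  B: 207 + 19.2 = 226.2 → 226
After the tint: rgb(193, 163, 226) = #C1A3E2.
A 20% tone moves each channel 20% toward 128:
  R: 193 + 0.2×(128−193) = 193 − 13 = 180 → 180
  G: 163 − 7 = 156 → 156
  B: 226 − 19.6 = 206.4 → 206
rgb(180, 156, 206) = #B49CCE.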